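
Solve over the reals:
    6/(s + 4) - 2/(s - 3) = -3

Multiply both sides by (s + 4)(s - 3):
6(s - 3) - 2(s + 4) = -3(s + 4)(s - 3).
Expand and collect terms: -3s² - 7s + 62 = 0.
By the quadratic formula, s = (7 ± √793) / -6, so s ≈ -5.86 or s ≈ 3.5267.
Neither value makes a denominator zero (s ≠ -4, s ≠ 3), so both are valid.

s = -5.86 or s = 3.5267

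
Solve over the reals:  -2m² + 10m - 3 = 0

Discriminant: (10)² − 4·(-2)·(-3) = 76.
Quadratic formula: m = (-10 ± √76) / (-4).
So m = 5/2 - √(19)/2 ≈ 0.3206 or m = √(19)/2 + 5/2 ≈ 4.6794.

m = 0.3206 or m = 4.6794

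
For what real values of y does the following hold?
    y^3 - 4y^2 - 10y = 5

Rearrange: y^3 - 4y^2 - 10y - 5 = 0.
Possible rational roots are divisors of -5. Testing y = -1 gives 0, so (y + 1) is a factor.
Divide: y^3 - 4y^2 - 10y - 5 = (y + 1)(y^2 - 5y - 5).
Apply the quadratic formula to y^2 - 5y - 5 = 0: y = (5 +/- sqrt(45))/2, i.e. y ~= 5.8541 or y ~= -0.8541.

y = -1 or y = -0.8541 or y = 5.8541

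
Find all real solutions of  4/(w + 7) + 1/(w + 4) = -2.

Multiply both sides by (w + 7)(w + 4):
4(w + 4) + (w + 7) = -2(w + 7)(w + 4).
Expand and collect terms: -2w² - 27w - 79 = 0.
By the quadratic formula, w = (27 ± √97) / -4, so w ≈ -9.2122 or w ≈ -4.2878.
Neither value makes a denominator zero (w ≠ -7, w ≠ -4), so both are valid.

w = -9.2122 or w = -4.2878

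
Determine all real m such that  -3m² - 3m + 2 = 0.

m = -1.4574 or m = 0.4574

Discriminant: (-3)² − 4·(-3)·2 = 33.
Quadratic formula: m = (3 ± √33) / (-6).
So m = -√(33)/6 - 1/2 ≈ -1.4574 or m = -1/2 + √(33)/6 ≈ 0.4574.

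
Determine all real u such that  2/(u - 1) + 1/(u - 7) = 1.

Multiply both sides by (u - 1)(u - 7):
2(u - 7) + (u - 1) = (u - 1)(u - 7).
Expand and collect terms: u² - 11u + 22 = 0.
By the quadratic formula, u = (11 ± √33) / 2, so u ≈ 8.3723 or u ≈ 2.6277.
Neither value makes a denominator zero (u ≠ 1, u ≠ 7), so both are valid.

u = 2.6277 or u = 8.3723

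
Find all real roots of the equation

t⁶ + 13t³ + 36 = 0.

t = -2.0801 or t = -1.5874

Let u = t³. The equation becomes u² + 13u + 36 = 0.
Factor: (u + 9)(u + 4) = 0, so u = -9 or u = -4.
t³ = -9 gives t = -∛(9) ≈ -2.0801.
t³ = -4 gives t = -∛(4) ≈ -1.5874.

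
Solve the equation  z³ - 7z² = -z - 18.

z = -1.4051 or z = 2 or z = 6.4051

Rearrange: z³ - 7z² + z + 18 = 0.
Possible rational roots are divisors of 18. Testing z = 2 gives 0, so (z - 2) is a factor.
Divide: z³ - 7z² + z + 18 = (z - 2)(z² - 5z - 9).
Apply the quadratic formula to z² - 5z - 9 = 0: z = (5 ± √61)/2, i.e. z ≈ 6.4051 or z ≈ -1.4051.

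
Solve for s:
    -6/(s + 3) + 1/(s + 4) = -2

s = -4.1375 or s = -0.3625

Multiply both sides by (s + 3)(s + 4):
-6(s + 4) + (s + 3) = -2(s + 3)(s + 4).
Expand and collect terms: -2s^2 - 9s - 3 = 0.
By the quadratic formula, s = (9 +/- sqrt(57)) / -4, so s ~= -4.1375 or s ~= -0.3625.
Neither value makes a denominator zero (s != -3, s != -4), so both are valid.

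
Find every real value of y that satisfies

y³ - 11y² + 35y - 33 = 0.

y = 1.7639 or y = 3 or y = 6.2361

Possible rational roots are divisors of -33. Testing y = 3 gives 0, so (y - 3) is a factor.
Divide: y³ - 11y² + 35y - 33 = (y - 3)(y² - 8y + 11).
Apply the quadratic formula to y² - 8y + 11 = 0: y = (8 ± √20)/2, i.e. y ≈ 6.2361 or y ≈ 1.7639.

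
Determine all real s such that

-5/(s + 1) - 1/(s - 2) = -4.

s = 0.1044 or s = 2.3956

Multiply both sides by (s + 1)(s - 2):
-5(s - 2) - (s + 1) = -4(s + 1)(s - 2).
Expand and collect terms: -4s² + 10s - 1 = 0.
By the quadratic formula, s = (-10 ± √84) / -8, so s ≈ 0.1044 or s ≈ 2.3956.
Neither value makes a denominator zero (s ≠ -1, s ≠ 2), so both are valid.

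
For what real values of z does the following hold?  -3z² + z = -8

z = -1.4748 or z = 1.8081

Rearrange to standard form: -3z² + z + 8 = 0.
Discriminant: (1)² − 4·(-3)·8 = 97.
Quadratic formula: z = (-1 ± √97) / (-6).
So z = 1/6 - √(97)/6 ≈ -1.4748 or z = 1/6 + √(97)/6 ≈ 1.8081.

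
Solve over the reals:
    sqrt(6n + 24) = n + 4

n = -4 or n = 2

Square both sides: 6n + 24 = (n + 4)^2.
Expand and rearrange: n^2 + 2n - 8 = 0.
Solving gives n = 2 or n = -4.
Check each candidate in the original equation:
  n = 2: sqrt(36) = 6, while n + 4 = 6 — valid.
  n = -4: sqrt(0) = 0, while n + 4 = 0 — valid.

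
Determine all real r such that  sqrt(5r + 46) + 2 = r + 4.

Isolate the radical: sqrt(5r + 46) = r + 2.
Square both sides: 5r + 46 = (r + 2)^2.
Expand and rearrange: r^2 - r - 42 = 0.
Solving gives r = 7 or r = -6.
Check each candidate in the original equation:
  r = 7: sqrt(81) = 9, while r + 2 = 9 — valid.
  r = -6: sqrt(16) = 4, while r + 2 = -4 — extraneous.

r = 7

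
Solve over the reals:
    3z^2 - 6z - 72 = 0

z = -4 or z = 6

Factor: 3(z - 6)(z + 4) = 0.
So z = 6 or z = -4.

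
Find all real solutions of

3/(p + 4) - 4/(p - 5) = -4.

p = -4.6798 or p = 5.9298

Multiply both sides by (p + 4)(p - 5):
3(p - 5) - 4(p + 4) = -4(p + 4)(p - 5).
Expand and collect terms: -4p^2 + 5p + 111 = 0.
By the quadratic formula, p = (-5 +/- sqrt(1801)) / -8, so p ~= -4.6798 or p ~= 5.9298.
Neither value makes a denominator zero (p != -4, p != 5), so both are valid.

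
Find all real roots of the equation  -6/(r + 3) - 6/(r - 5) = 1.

r = -12.2111 or r = 2.2111

Multiply both sides by (r + 3)(r - 5):
-6(r - 5) - 6(r + 3) = (r + 3)(r - 5).
Expand and collect terms: r² + 10r - 27 = 0.
By the quadratic formula, r = (-10 ± √208) / 2, so r ≈ 2.2111 or r ≈ -12.2111.
Neither value makes a denominator zero (r ≠ -3, r ≠ 5), so both are valid.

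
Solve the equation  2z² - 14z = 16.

Bring every term to one side: 2z² - 14z - 16 = 0.
Factor: 2(z + 1)(z - 8) = 0.
So z = -1 or z = 8.

z = -1 or z = 8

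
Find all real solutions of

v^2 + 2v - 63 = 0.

Factor: (v - 7)(v + 9) = 0.
So v = 7 or v = -9.

v = -9 or v = 7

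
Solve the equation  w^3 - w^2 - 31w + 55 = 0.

Possible rational roots are divisors of 55. Testing w = 5 gives 0, so (w - 5) is a factor.
Divide: w^3 - w^2 - 31w + 55 = (w - 5)(w^2 + 4w - 11).
Apply the quadratic formula to w^2 + 4w - 11 = 0: w = (-4 +/- sqrt(60))/2, i.e. w ~= 1.873 or w ~= -5.873.

w = -5.873 or w = 1.873 or w = 5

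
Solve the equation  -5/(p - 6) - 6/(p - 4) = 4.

p = 1.8528 or p = 5.3972

Multiply both sides by (p - 6)(p - 4):
-5(p - 4) - 6(p - 6) = 4(p - 6)(p - 4).
Expand and collect terms: 4p² - 29p + 40 = 0.
By the quadratic formula, p = (29 ± √201) / 8, so p ≈ 5.3972 or p ≈ 1.8528.
Neither value makes a denominator zero (p ≠ 6, p ≠ 4), so both are valid.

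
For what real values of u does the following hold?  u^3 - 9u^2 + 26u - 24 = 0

Possible rational roots are divisors of -24. Testing u = 2 gives 0, so (u - 2) is a factor.
Divide: u^3 - 9u^2 + 26u - 24 = (u - 2)(u^2 - 7u + 12).
Factor the quadratic: u = 4 or u = 3.

u = 2 or u = 3 or u = 4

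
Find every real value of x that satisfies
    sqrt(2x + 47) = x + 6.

Square both sides: 2x + 47 = (x + 6)^2.
Expand and rearrange: x^2 + 10x - 11 = 0.
Solving gives x = 1 or x = -11.
Check each candidate in the original equation:
  x = 1: sqrt(49) = 7, while x + 6 = 7 — valid.
  x = -11: sqrt(25) = 5, while x + 6 = -5 — extraneous.

x = 1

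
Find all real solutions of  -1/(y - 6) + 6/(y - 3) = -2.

Multiply both sides by (y - 6)(y - 3):
-(y - 3) + 6(y - 6) = -2(y - 6)(y - 3).
Expand and collect terms: -2y^2 + 13y - 3 = 0.
By the quadratic formula, y = (-13 +/- sqrt(145)) / -4, so y ~= 0.2396 or y ~= 6.2604.
Neither value makes a denominator zero (y != 6, y != 3), so both are valid.

y = 0.2396 or y = 6.2604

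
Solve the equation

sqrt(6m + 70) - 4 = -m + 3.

m = -1

Isolate the radical: sqrt(6m + 70) = -m + 7.
Square both sides: 6m + 70 = (-m + 7)^2.
Expand and rearrange: m^2 - 20m - 21 = 0.
Solving gives m = 21 or m = -1.
Check each candidate in the original equation:
  m = 21: sqrt(196) = 14, while -m + 7 = -14 — extraneous.
  m = -1: sqrt(64) = 8, while -m + 7 = 8 — valid.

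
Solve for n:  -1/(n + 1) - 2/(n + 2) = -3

Multiply both sides by (n + 1)(n + 2):
-(n + 2) - 2(n + 1) = -3(n + 1)(n + 2).
Expand and collect terms: -3n^2 - 6n - 2 = 0.
By the quadratic formula, n = (6 +/- sqrt(12)) / -6, so n ~= -1.5774 or n ~= -0.4226.
Neither value makes a denominator zero (n != -1, n != -2), so both are valid.

n = -1.5774 or n = -0.4226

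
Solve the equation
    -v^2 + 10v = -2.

Rearrange to standard form: -v^2 + 10v + 2 = 0.
Discriminant: (10)^2 - 4*(-1)*2 = 108.
Quadratic formula: v = (-10 +/- sqrt(108)) / (-2).
So v = 5 - 3*sqrt(3) ~= -0.1962 or v = 5 + 3*sqrt(3) ~= 10.1962.

v = -0.1962 or v = 10.1962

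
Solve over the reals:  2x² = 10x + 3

Rearrange to standard form: 2x² - 10x - 3 = 0.
Discriminant: (-10)² − 4·2·(-3) = 124.
Quadratic formula: x = (10 ± √124) / 4.
So x = 5/2 + √(31)/2 ≈ 5.2839 or x = 5/2 - √(31)/2 ≈ -0.2839.

x = -0.2839 or x = 5.2839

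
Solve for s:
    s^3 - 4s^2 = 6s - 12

s = -2 or s = 1.2679 or s = 4.7321

Rearrange: s^3 - 4s^2 - 6s + 12 = 0.
Possible rational roots are divisors of 12. Testing s = -2 gives 0, so (s + 2) is a factor.
Divide: s^3 - 4s^2 - 6s + 12 = (s + 2)(s^2 - 6s + 6).
Apply the quadratic formula to s^2 - 6s + 6 = 0: s = (6 +/- sqrt(12))/2, i.e. s ~= 4.7321 or s ~= 1.2679.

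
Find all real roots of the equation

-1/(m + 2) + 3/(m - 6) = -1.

m = 0 or m = 2

Multiply both sides by (m + 2)(m - 6):
-(m - 6) + 3(m + 2) = -(m + 2)(m - 6).
Expand and collect terms: -m² + 2m = 0.
Factor or apply the quadratic formula: m = 0 or m = 2.
Neither value makes a denominator zero (m ≠ -2, m ≠ 6), so both are valid.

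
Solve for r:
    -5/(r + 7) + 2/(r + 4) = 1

Multiply both sides by (r + 7)(r + 4):
-5(r + 4) + 2(r + 7) = (r + 7)(r + 4).
Expand and collect terms: r^2 + 14r + 34 = 0.
By the quadratic formula, r = (-14 +/- sqrt(60)) / 2, so r ~= -3.127 or r ~= -10.873.
Neither value makes a denominator zero (r != -7, r != -4), so both are valid.

r = -10.873 or r = -3.127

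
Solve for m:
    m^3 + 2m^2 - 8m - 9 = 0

m = -3.5414 or m = -1 or m = 2.5414

Possible rational roots are divisors of -9. Testing m = -1 gives 0, so (m + 1) is a factor.
Divide: m^3 + 2m^2 - 8m - 9 = (m + 1)(m^2 + m - 9).
Apply the quadratic formula to m^2 + m - 9 = 0: m = (-1 +/- sqrt(37))/2, i.e. m ~= 2.5414 or m ~= -3.5414.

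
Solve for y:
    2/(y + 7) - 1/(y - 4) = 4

y = -6.4878 or y = 3.7378

Multiply both sides by (y + 7)(y - 4):
2(y - 4) - (y + 7) = 4(y + 7)(y - 4).
Expand and collect terms: 4y^2 + 11y - 97 = 0.
By the quadratic formula, y = (-11 +/- sqrt(1673)) / 8, so y ~= 3.7378 or y ~= -6.4878.
Neither value makes a denominator zero (y != -7, y != 4), so both are valid.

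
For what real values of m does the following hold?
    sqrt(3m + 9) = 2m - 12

m = 9

Square both sides: 3m + 9 = (2m - 12)^2.
Expand and rearrange: 4m^2 - 51m + 135 = 0.
Solving gives m = 9 or m = 3.75.
Check each candidate in the original equation:
  m = 9: sqrt(36) = 6, while 2m - 12 = 6 — valid.
  m = 3.75: sqrt(20.25) = 4.5, while 2m - 12 = -4.5 — extraneous.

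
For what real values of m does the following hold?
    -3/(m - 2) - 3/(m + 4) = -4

m = -3.3423 or m = 2.8423

Multiply both sides by (m - 2)(m + 4):
-3(m + 4) - 3(m - 2) = -4(m - 2)(m + 4).
Expand and collect terms: -4m^2 - 2m + 38 = 0.
By the quadratic formula, m = (2 +/- sqrt(612)) / -8, so m ~= -3.3423 or m ~= 2.8423.
Neither value makes a denominator zero (m != 2, m != -4), so both are valid.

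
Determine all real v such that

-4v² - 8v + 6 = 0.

v = -2.5811 or v = 0.5811

Discriminant: (-8)² − 4·(-4)·6 = 160.
Quadratic formula: v = (8 ± √160) / (-8).
So v = -√(10)/2 - 1 ≈ -2.5811 or v = -1 + √(10)/2 ≈ 0.5811.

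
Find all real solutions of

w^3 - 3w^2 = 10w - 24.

Rearrange: w^3 - 3w^2 - 10w + 24 = 0.
Possible rational roots are divisors of 24. Testing w = 2 gives 0, so (w - 2) is a factor.
Divide: w^3 - 3w^2 - 10w + 24 = (w - 2)(w^2 - w - 12).
Factor the quadratic: w = 4 or w = -3.

w = -3 or w = 2 or w = 4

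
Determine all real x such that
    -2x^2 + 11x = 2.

Rearrange to standard form: -2x^2 + 11x - 2 = 0.
Discriminant: (11)^2 - 4*(-2)*(-2) = 105.
Quadratic formula: x = (-11 +/- sqrt(105)) / (-4).
So x = 11/4 - sqrt(105)/4 ~= 0.1883 or x = sqrt(105)/4 + 11/4 ~= 5.3117.

x = 0.1883 or x = 5.3117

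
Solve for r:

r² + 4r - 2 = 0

Discriminant: (4)² − 4·1·(-2) = 24.
Quadratic formula: r = (-4 ± √24) / 2.
So r = -2 + √(6) ≈ 0.4495 or r = -√(6) - 2 ≈ -4.4495.

r = -4.4495 or r = 0.4495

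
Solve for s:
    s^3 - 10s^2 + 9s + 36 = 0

s = -1.4244 or s = 3 or s = 8.4244

Possible rational roots are divisors of 36. Testing s = 3 gives 0, so (s - 3) is a factor.
Divide: s^3 - 10s^2 + 9s + 36 = (s - 3)(s^2 - 7s - 12).
Apply the quadratic formula to s^2 - 7s - 12 = 0: s = (7 +/- sqrt(97))/2, i.e. s ~= 8.4244 or s ~= -1.4244.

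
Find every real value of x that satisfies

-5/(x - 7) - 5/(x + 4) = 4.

Multiply both sides by (x - 7)(x + 4):
-5(x + 4) - 5(x - 7) = 4(x - 7)(x + 4).
Expand and collect terms: 4x² - 2x - 127 = 0.
By the quadratic formula, x = (2 ± √2036) / 8, so x ≈ 5.8903 or x ≈ -5.3903.
Neither value makes a denominator zero (x ≠ 7, x ≠ -4), so both are valid.

x = -5.3903 or x = 5.8903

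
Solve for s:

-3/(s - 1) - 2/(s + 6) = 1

Multiply both sides by (s - 1)(s + 6):
-3(s + 6) - 2(s - 1) = (s - 1)(s + 6).
Expand and collect terms: s² + 10s + 10 = 0.
By the quadratic formula, s = (-10 ± √60) / 2, so s ≈ -1.127 or s ≈ -8.873.
Neither value makes a denominator zero (s ≠ 1, s ≠ -6), so both are valid.

s = -8.873 or s = -1.127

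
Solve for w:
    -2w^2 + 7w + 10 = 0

Discriminant: (7)^2 - 4*(-2)*10 = 129.
Quadratic formula: w = (-7 +/- sqrt(129)) / (-4).
So w = 7/4 - sqrt(129)/4 ~= -1.0895 or w = 7/4 + sqrt(129)/4 ~= 4.5895.

w = -1.0895 or w = 4.5895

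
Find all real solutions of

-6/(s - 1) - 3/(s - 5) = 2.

Multiply both sides by (s - 1)(s - 5):
-6(s - 5) - 3(s - 1) = 2(s - 1)(s - 5).
Expand and collect terms: 2s² - 3s - 23 = 0.
By the quadratic formula, s = (3 ± √193) / 4, so s ≈ 4.2231 or s ≈ -2.7231.
Neither value makes a denominator zero (s ≠ 1, s ≠ 5), so both are valid.

s = -2.7231 or s = 4.2231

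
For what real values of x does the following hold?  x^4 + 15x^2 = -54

Let u = x^2. The equation becomes u^2 + 15u + 54 = 0.
Factor: (u + 6)(u + 9) = 0, so u = -6 or u = -9.
x^2 = -6 < 0 has no real solution.
x^2 = -9 < 0 has no real solution.

No real solutions.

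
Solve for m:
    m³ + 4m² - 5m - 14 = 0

m = -4.4142 or m = -1.5858 or m = 2

Possible rational roots are divisors of -14. Testing m = 2 gives 0, so (m - 2) is a factor.
Divide: m³ + 4m² - 5m - 14 = (m - 2)(m² + 6m + 7).
Apply the quadratic formula to m² + 6m + 7 = 0: m = (-6 ± √8)/2, i.e. m ≈ -1.5858 or m ≈ -4.4142.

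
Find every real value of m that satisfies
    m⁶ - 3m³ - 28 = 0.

Let u = m³. The equation becomes u² - 3u - 28 = 0.
Factor: (u - 7)(u + 4) = 0, so u = 7 or u = -4.
m³ = 7 gives m = ∛(7) ≈ 1.9129.
m³ = -4 gives m = -∛(4) ≈ -1.5874.

m = -1.5874 or m = 1.9129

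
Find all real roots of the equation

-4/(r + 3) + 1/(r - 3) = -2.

Multiply both sides by (r + 3)(r - 3):
-4(r - 3) + (r + 3) = -2(r + 3)(r - 3).
Expand and collect terms: -2r^2 + 3r + 3 = 0.
By the quadratic formula, r = (-3 +/- sqrt(33)) / -4, so r ~= -0.6861 or r ~= 2.1861.
Neither value makes a denominator zero (r != -3, r != 3), so both are valid.

r = -0.6861 or r = 2.1861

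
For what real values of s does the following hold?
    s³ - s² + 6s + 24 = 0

Possible rational roots are divisors of 24. Testing s = -2 gives 0, so (s + 2) is a factor.
Divide: s³ - s² + 6s + 24 = (s + 2)(s² - 3s + 12).
The quadratic s² - 3s + 12 has discriminant -39 < 0, so no further real roots.

s = -2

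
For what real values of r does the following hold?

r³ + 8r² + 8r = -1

r = -6.8541 or r = -1 or r = -0.1459

Rearrange: r³ + 8r² + 8r + 1 = 0.
Possible rational roots are divisors of 1. Testing r = -1 gives 0, so (r + 1) is a factor.
Divide: r³ + 8r² + 8r + 1 = (r + 1)(r² + 7r + 1).
Apply the quadratic formula to r² + 7r + 1 = 0: r = (-7 ± √45)/2, i.e. r ≈ -0.1459 or r ≈ -6.8541.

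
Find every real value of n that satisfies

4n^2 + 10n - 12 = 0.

n = -3.386 or n = 0.886

Discriminant: (10)^2 - 4*4*(-12) = 292.
Quadratic formula: n = (-10 +/- sqrt(292)) / 8.
So n = -5/4 + sqrt(73)/4 ~= 0.886 or n = -sqrt(73)/4 - 5/4 ~= -3.386.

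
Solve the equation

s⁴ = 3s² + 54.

Let u = s². The equation becomes u² - 3u - 54 = 0.
Factor: (u + 6)(u - 9) = 0, so u = -6 or u = 9.
s² = -6 < 0 has no real solution.
s² = 9 gives s = ±3.

s = -3 or s = 3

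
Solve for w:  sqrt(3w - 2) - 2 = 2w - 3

Isolate the radical: sqrt(3w - 2) = 2w - 1.
Square both sides: 3w - 2 = (2w - 1)^2.
Expand and rearrange: 4w^2 - 7w + 3 = 0.
Solving gives w = 1 or w = 0.75.
Check each candidate in the original equation:
  w = 1: sqrt(1) = 1, while 2w - 1 = 1 — valid.
  w = 0.75: sqrt(0.25) = 0.5, while 2w - 1 = 0.5 — valid.

w = 0.75 or w = 1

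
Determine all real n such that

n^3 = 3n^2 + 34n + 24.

n = -4 or n = -0.772 or n = 7.772

Rearrange: n^3 - 3n^2 - 34n - 24 = 0.
Possible rational roots are divisors of -24. Testing n = -4 gives 0, so (n + 4) is a factor.
Divide: n^3 - 3n^2 - 34n - 24 = (n + 4)(n^2 - 7n - 6).
Apply the quadratic formula to n^2 - 7n - 6 = 0: n = (7 +/- sqrt(73))/2, i.e. n ~= 7.772 or n ~= -0.772.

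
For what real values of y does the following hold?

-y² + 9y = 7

Rearrange to standard form: -y² + 9y - 7 = 0.
Discriminant: (9)² − 4·(-1)·(-7) = 53.
Quadratic formula: y = (-9 ± √53) / (-2).
So y = 9/2 - √(53)/2 ≈ 0.8599 or y = √(53)/2 + 9/2 ≈ 8.1401.

y = 0.8599 or y = 8.1401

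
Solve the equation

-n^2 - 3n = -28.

n = -7 or n = 4

Bring every term to one side: -n^2 - 3n + 28 = 0.
Factor: -1(n + 7)(n - 4) = 0.
So n = -7 or n = 4.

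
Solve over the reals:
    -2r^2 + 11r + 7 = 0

r = -0.576 or r = 6.076

Discriminant: (11)^2 - 4*(-2)*7 = 177.
Quadratic formula: r = (-11 +/- sqrt(177)) / (-4).
So r = 11/4 - sqrt(177)/4 ~= -0.576 or r = 11/4 + sqrt(177)/4 ~= 6.076.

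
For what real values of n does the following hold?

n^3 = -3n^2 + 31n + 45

Rearrange: n^3 + 3n^2 - 31n - 45 = 0.
Possible rational roots are divisors of -45. Testing n = 5 gives 0, so (n - 5) is a factor.
Divide: n^3 + 3n^2 - 31n - 45 = (n - 5)(n^2 + 8n + 9).
Apply the quadratic formula to n^2 + 8n + 9 = 0: n = (-8 +/- sqrt(28))/2, i.e. n ~= -1.3542 or n ~= -6.6458.

n = -6.6458 or n = -1.3542 or n = 5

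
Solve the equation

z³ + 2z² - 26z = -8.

Rearrange: z³ + 2z² - 26z + 8 = 0.
Possible rational roots are divisors of 8. Testing z = 4 gives 0, so (z - 4) is a factor.
Divide: z³ + 2z² - 26z + 8 = (z - 4)(z² + 6z - 2).
Apply the quadratic formula to z² + 6z - 2 = 0: z = (-6 ± √44)/2, i.e. z ≈ 0.3166 or z ≈ -6.3166.

z = -6.3166 or z = 0.3166 or z = 4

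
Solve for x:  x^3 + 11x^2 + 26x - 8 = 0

Possible rational roots are divisors of -8. Testing x = -4 gives 0, so (x + 4) is a factor.
Divide: x^3 + 11x^2 + 26x - 8 = (x + 4)(x^2 + 7x - 2).
Apply the quadratic formula to x^2 + 7x - 2 = 0: x = (-7 +/- sqrt(57))/2, i.e. x ~= 0.2749 or x ~= -7.2749.

x = -7.2749 or x = -4 or x = 0.2749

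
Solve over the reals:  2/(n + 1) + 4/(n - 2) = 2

n = -0.4495 or n = 4.4495

Multiply both sides by (n + 1)(n - 2):
2(n - 2) + 4(n + 1) = 2(n + 1)(n - 2).
Expand and collect terms: 2n² - 8n - 4 = 0.
By the quadratic formula, n = (8 ± √96) / 4, so n ≈ 4.4495 or n ≈ -0.4495.
Neither value makes a denominator zero (n ≠ -1, n ≠ 2), so both are valid.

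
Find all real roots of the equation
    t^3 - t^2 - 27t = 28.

t = -4 or t = -1.1401 or t = 6.1401

Rearrange: t^3 - t^2 - 27t - 28 = 0.
Possible rational roots are divisors of -28. Testing t = -4 gives 0, so (t + 4) is a factor.
Divide: t^3 - t^2 - 27t - 28 = (t + 4)(t^2 - 5t - 7).
Apply the quadratic formula to t^2 - 5t - 7 = 0: t = (5 +/- sqrt(53))/2, i.e. t ~= 6.1401 or t ~= -1.1401.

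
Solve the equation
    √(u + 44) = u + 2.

Square both sides: u + 44 = (u + 2)².
Expand and rearrange: u² + 3u - 40 = 0.
Solving gives u = 5 or u = -8.
Check each candidate in the original equation:
  u = 5: √(49) = 7, while u + 2 = 7 — valid.
  u = -8: √(36) = 6, while u + 2 = -6 — extraneous.

u = 5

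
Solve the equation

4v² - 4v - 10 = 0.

v = -1.1583 or v = 2.1583

Discriminant: (-4)² − 4·4·(-10) = 176.
Quadratic formula: v = (4 ± √176) / 8.
So v = 1/2 + √(11)/2 ≈ 2.1583 or v = 1/2 - √(11)/2 ≈ -1.1583.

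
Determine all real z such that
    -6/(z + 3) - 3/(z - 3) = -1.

z = 0 or z = 9

Multiply both sides by (z + 3)(z - 3):
-6(z - 3) - 3(z + 3) = -(z + 3)(z - 3).
Expand and collect terms: -z² + 9z = 0.
Factor or apply the quadratic formula: z = 0 or z = 9.
Neither value makes a denominator zero (z ≠ -3, z ≠ 3), so both are valid.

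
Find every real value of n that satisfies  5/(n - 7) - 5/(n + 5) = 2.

n = -7.124 or n = 9.124

Multiply both sides by (n - 7)(n + 5):
5(n + 5) - 5(n - 7) = 2(n - 7)(n + 5).
Expand and collect terms: 2n^2 - 4n - 130 = 0.
By the quadratic formula, n = (4 +/- sqrt(1056)) / 4, so n ~= 9.124 or n ~= -7.124.
Neither value makes a denominator zero (n != 7, n != -5), so both are valid.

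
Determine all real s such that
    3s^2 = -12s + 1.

Rearrange to standard form: 3s^2 + 12s - 1 = 0.
Discriminant: (12)^2 - 4*3*(-1) = 156.
Quadratic formula: s = (-12 +/- sqrt(156)) / 6.
So s = -2 + sqrt(39)/3 ~= 0.0817 or s = -sqrt(39)/3 - 2 ~= -4.0817.

s = -4.0817 or s = 0.0817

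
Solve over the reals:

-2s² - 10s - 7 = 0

Discriminant: (-10)² − 4·(-2)·(-7) = 44.
Quadratic formula: s = (10 ± √44) / (-4).
So s = -5/2 - √(11)/2 ≈ -4.1583 or s = -5/2 + √(11)/2 ≈ -0.8417.

s = -4.1583 or s = -0.8417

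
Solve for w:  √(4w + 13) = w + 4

w = -3 or w = -1

Square both sides: 4w + 13 = (w + 4)².
Expand and rearrange: w² + 4w + 3 = 0.
Solving gives w = -1 or w = -3.
Check each candidate in the original equation:
  w = -1: √(9) = 3, while w + 4 = 3 — valid.
  w = -3: √(1) = 1, while w + 4 = 1 — valid.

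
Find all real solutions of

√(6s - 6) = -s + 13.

Square both sides: 6s - 6 = (-s + 13)².
Expand and rearrange: s² - 32s + 175 = 0.
Solving gives s = 25 or s = 7.
Check each candidate in the original equation:
  s = 25: √(144) = 12, while -s + 13 = -12 — extraneous.
  s = 7: √(36) = 6, while -s + 13 = 6 — valid.

s = 7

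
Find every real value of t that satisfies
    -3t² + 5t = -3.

t = -0.4684 or t = 2.135

Rearrange to standard form: -3t² + 5t + 3 = 0.
Discriminant: (5)² − 4·(-3)·3 = 61.
Quadratic formula: t = (-5 ± √61) / (-6).
So t = 5/6 - √(61)/6 ≈ -0.4684 or t = 5/6 + √(61)/6 ≈ 2.135.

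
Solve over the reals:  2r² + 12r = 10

r = -6.7417 or r = 0.7417

Rearrange to standard form: 2r² + 12r - 10 = 0.
Discriminant: (12)² − 4·2·(-10) = 224.
Quadratic formula: r = (-12 ± √224) / 4.
So r = -3 + √(14) ≈ 0.7417 or r = -√(14) - 3 ≈ -6.7417.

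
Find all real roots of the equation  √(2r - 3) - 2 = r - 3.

r = 2

Isolate the radical: √(2r - 3) = r - 1.
Square both sides: 2r - 3 = (r - 1)².
Expand and rearrange: r² - 4r + 4 = 0.
This gives the repeated root r = 2.
Check in the original equation:
  r = 2: √(1) = 1, while r - 1 = 1 — valid.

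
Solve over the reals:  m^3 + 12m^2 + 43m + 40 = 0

Possible rational roots are divisors of 40. Testing m = -5 gives 0, so (m + 5) is a factor.
Divide: m^3 + 12m^2 + 43m + 40 = (m + 5)(m^2 + 7m + 8).
Apply the quadratic formula to m^2 + 7m + 8 = 0: m = (-7 +/- sqrt(17))/2, i.e. m ~= -1.4384 or m ~= -5.5616.

m = -5.5616 or m = -5 or m = -1.4384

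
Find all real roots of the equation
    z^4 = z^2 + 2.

z = -1.4142 or z = 1.4142

Let u = z^2. The equation becomes u^2 - u - 2 = 0.
Factor: (u + 1)(u - 2) = 0, so u = -1 or u = 2.
z^2 = -1 < 0 has no real solution.
z^2 = 2 gives z = +/-sqrt(2) ~= +/-1.4142.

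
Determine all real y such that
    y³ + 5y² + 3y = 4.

y = -4 or y = -1.618 or y = 0.618

Rearrange: y³ + 5y² + 3y - 4 = 0.
Possible rational roots are divisors of -4. Testing y = -4 gives 0, so (y + 4) is a factor.
Divide: y³ + 5y² + 3y - 4 = (y + 4)(y² + y - 1).
Apply the quadratic formula to y² + y - 1 = 0: y = (-1 ± √5)/2, i.e. y ≈ 0.618 or y ≈ -1.618.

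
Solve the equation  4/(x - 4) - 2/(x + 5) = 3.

x = -5.5853 or x = 5.2519

Multiply both sides by (x - 4)(x + 5):
4(x + 5) - 2(x - 4) = 3(x - 4)(x + 5).
Expand and collect terms: 3x^2 + x - 88 = 0.
By the quadratic formula, x = (-1 +/- sqrt(1057)) / 6, so x ~= 5.2519 or x ~= -5.5853.
Neither value makes a denominator zero (x != 4, x != -5), so both are valid.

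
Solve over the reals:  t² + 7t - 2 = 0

t = -7.2749 or t = 0.2749

Discriminant: (7)² − 4·1·(-2) = 57.
Quadratic formula: t = (-7 ± √57) / 2.
So t = -7/2 + √(57)/2 ≈ 0.2749 or t = -√(57)/2 - 7/2 ≈ -7.2749.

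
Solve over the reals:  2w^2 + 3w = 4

w = -2.3508 or w = 0.8508

Rearrange to standard form: 2w^2 + 3w - 4 = 0.
Discriminant: (3)^2 - 4*2*(-4) = 41.
Quadratic formula: w = (-3 +/- sqrt(41)) / 4.
So w = -3/4 + sqrt(41)/4 ~= 0.8508 or w = -sqrt(41)/4 - 3/4 ~= -2.3508.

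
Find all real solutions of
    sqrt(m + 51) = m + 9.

m = -2

Square both sides: m + 51 = (m + 9)^2.
Expand and rearrange: m^2 + 17m + 30 = 0.
Solving gives m = -2 or m = -15.
Check each candidate in the original equation:
  m = -2: sqrt(49) = 7, while m + 9 = 7 — valid.
  m = -15: sqrt(36) = 6, while m + 9 = -6 — extraneous.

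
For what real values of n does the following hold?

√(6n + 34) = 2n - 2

n = 5

Square both sides: 6n + 34 = (2n - 2)².
Expand and rearrange: 4n² - 14n - 30 = 0.
Solving gives n = 5 or n = -1.5.
Check each candidate in the original equation:
  n = 5: √(64) = 8, while 2n - 2 = 8 — valid.
  n = -1.5: √(25) = 5, while 2n - 2 = -5 — extraneous.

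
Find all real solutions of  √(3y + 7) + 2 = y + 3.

Isolate the radical: √(3y + 7) = y + 1.
Square both sides: 3y + 7 = (y + 1)².
Expand and rearrange: y² - y - 6 = 0.
Solving gives y = 3 or y = -2.
Check each candidate in the original equation:
  y = 3: √(16) = 4, while y + 1 = 4 — valid.
  y = -2: √(1) = 1, while y + 1 = -1 — extraneous.

y = 3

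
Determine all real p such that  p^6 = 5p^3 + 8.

Let u = p^3. The equation becomes u^2 - 5u - 8 = 0.
By the quadratic formula, u = 5/2 + sqrt(57)/2 or u = 5/2 - sqrt(57)/2.
p^3 = 5/2 + sqrt(57)/2 gives p = (5/2 + sqrt(57)/2)^(1/3) ~= 1.8445.
p^3 = 5/2 - sqrt(57)/2 gives p = -(-5/2 + sqrt(57)/2)^(1/3) ~= -1.0843.

p = -1.0843 or p = 1.8445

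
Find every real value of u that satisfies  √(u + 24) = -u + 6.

u = 1

Square both sides: u + 24 = (-u + 6)².
Expand and rearrange: u² - 13u + 12 = 0.
Solving gives u = 12 or u = 1.
Check each candidate in the original equation:
  u = 12: √(36) = 6, while -u + 6 = -6 — extraneous.
  u = 1: √(25) = 5, while -u + 6 = 5 — valid.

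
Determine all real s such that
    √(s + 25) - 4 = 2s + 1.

s = 0

Isolate the radical: √(s + 25) = 2s + 5.
Square both sides: s + 25 = (2s + 5)².
Expand and rearrange: 4s² + 19s = 0.
Solving gives s = 0 or s = -4.75.
Check each candidate in the original equation:
  s = 0: √(25) = 5, while 2s + 5 = 5 — valid.
  s = -4.75: √(20.25) = 4.5, while 2s + 5 = -4.5 — extraneous.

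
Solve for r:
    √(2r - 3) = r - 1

Square both sides: 2r - 3 = (r - 1)².
Expand and rearrange: r² - 4r + 4 = 0.
This gives the repeated root r = 2.
Check in the original equation:
  r = 2: √(1) = 1, while r - 1 = 1 — valid.

r = 2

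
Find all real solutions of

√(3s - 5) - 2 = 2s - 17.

s = 10

Isolate the radical: √(3s - 5) = 2s - 15.
Square both sides: 3s - 5 = (2s - 15)².
Expand and rearrange: 4s² - 63s + 230 = 0.
Solving gives s = 10 or s = 5.75.
Check each candidate in the original equation:
  s = 10: √(25) = 5, while 2s - 15 = 5 — valid.
  s = 5.75: √(12.25) = 3.5, while 2s - 15 = -3.5 — extraneous.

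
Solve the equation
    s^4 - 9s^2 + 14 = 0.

s = -2.6458 or s = -1.4142 or s = 1.4142 or s = 2.6458

Let u = s^2. The equation becomes u^2 - 9u + 14 = 0.
Factor: (u - 2)(u - 7) = 0, so u = 2 or u = 7.
s^2 = 2 gives s = +/-sqrt(2) ~= +/-1.4142.
s^2 = 7 gives s = +/-sqrt(7) ~= +/-2.6458.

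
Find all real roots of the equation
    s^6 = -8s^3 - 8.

s = -1.8972 or s = -1.0542

Let u = s^3. The equation becomes u^2 + 8u + 8 = 0.
By the quadratic formula, u = -4 + 2*sqrt(2) or u = -4 - 2*sqrt(2).
s^3 = -4 + 2*sqrt(2) gives s = -(4 - 2*sqrt(2))^(1/3) ~= -1.0542.
s^3 = -4 - 2*sqrt(2) gives s = -(2*sqrt(2) + 4)^(1/3) ~= -1.8972.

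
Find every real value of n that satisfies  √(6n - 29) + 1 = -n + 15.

n = 9

Isolate the radical: √(6n - 29) = -n + 14.
Square both sides: 6n - 29 = (-n + 14)².
Expand and rearrange: n² - 34n + 225 = 0.
Solving gives n = 25 or n = 9.
Check each candidate in the original equation:
  n = 25: √(121) = 11, while -n + 14 = -11 — extraneous.
  n = 9: √(25) = 5, while -n + 14 = 5 — valid.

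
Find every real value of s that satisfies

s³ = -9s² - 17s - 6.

Rearrange: s³ + 9s² + 17s + 6 = 0.
Possible rational roots are divisors of 6. Testing s = -2 gives 0, so (s + 2) is a factor.
Divide: s³ + 9s² + 17s + 6 = (s + 2)(s² + 7s + 3).
Apply the quadratic formula to s² + 7s + 3 = 0: s = (-7 ± √37)/2, i.e. s ≈ -0.4586 or s ≈ -6.5414.

s = -6.5414 or s = -2 or s = -0.4586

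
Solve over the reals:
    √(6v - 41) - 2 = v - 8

Isolate the radical: √(6v - 41) = v - 6.
Square both sides: 6v - 41 = (v - 6)².
Expand and rearrange: v² - 18v + 77 = 0.
Solving gives v = 11 or v = 7.
Check each candidate in the original equation:
  v = 11: √(25) = 5, while v - 6 = 5 — valid.
  v = 7: √(1) = 1, while v - 6 = 1 — valid.

v = 7 or v = 11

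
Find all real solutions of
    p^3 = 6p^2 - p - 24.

p = -1.7016 or p = 3 or p = 4.7016

Rearrange: p^3 - 6p^2 + p + 24 = 0.
Possible rational roots are divisors of 24. Testing p = 3 gives 0, so (p - 3) is a factor.
Divide: p^3 - 6p^2 + p + 24 = (p - 3)(p^2 - 3p - 8).
Apply the quadratic formula to p^2 - 3p - 8 = 0: p = (3 +/- sqrt(41))/2, i.e. p ~= 4.7016 or p ~= -1.7016.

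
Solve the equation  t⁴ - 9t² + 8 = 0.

t = -2.8284 or t = -1 or t = 1 or t = 2.8284

Let u = t². The equation becomes u² - 9u + 8 = 0.
Factor: (u - 8)(u - 1) = 0, so u = 8 or u = 1.
t² = 8 gives t = ±2·√(2) ≈ ±2.8284.
t² = 1 gives t = ±1.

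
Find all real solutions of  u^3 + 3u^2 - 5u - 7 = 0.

Possible rational roots are divisors of -7. Testing u = -1 gives 0, so (u + 1) is a factor.
Divide: u^3 + 3u^2 - 5u - 7 = (u + 1)(u^2 + 2u - 7).
Apply the quadratic formula to u^2 + 2u - 7 = 0: u = (-2 +/- sqrt(32))/2, i.e. u ~= 1.8284 or u ~= -3.8284.

u = -3.8284 or u = -1 or u = 1.8284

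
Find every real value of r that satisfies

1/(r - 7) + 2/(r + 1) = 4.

r = -0.5161 or r = 7.2661

Multiply both sides by (r - 7)(r + 1):
(r + 1) + 2(r - 7) = 4(r - 7)(r + 1).
Expand and collect terms: 4r^2 - 27r - 15 = 0.
By the quadratic formula, r = (27 +/- sqrt(969)) / 8, so r ~= 7.2661 or r ~= -0.5161.
Neither value makes a denominator zero (r != 7, r != -1), so both are valid.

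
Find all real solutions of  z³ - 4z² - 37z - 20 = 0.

Possible rational roots are divisors of -20. Testing z = -4 gives 0, so (z + 4) is a factor.
Divide: z³ - 4z² - 37z - 20 = (z + 4)(z² - 8z - 5).
Apply the quadratic formula to z² - 8z - 5 = 0: z = (8 ± √84)/2, i.e. z ≈ 8.5826 or z ≈ -0.5826.

z = -4 or z = -0.5826 or z = 8.5826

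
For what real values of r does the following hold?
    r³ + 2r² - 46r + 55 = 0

Possible rational roots are divisors of 55. Testing r = 5 gives 0, so (r - 5) is a factor.
Divide: r³ + 2r² - 46r + 55 = (r - 5)(r² + 7r - 11).
Apply the quadratic formula to r² + 7r - 11 = 0: r = (-7 ± √93)/2, i.e. r ≈ 1.3218 or r ≈ -8.3218.

r = -8.3218 or r = 1.3218 or r = 5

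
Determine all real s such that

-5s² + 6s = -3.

s = -0.3798 or s = 1.5798

Rearrange to standard form: -5s² + 6s + 3 = 0.
Discriminant: (6)² − 4·(-5)·3 = 96.
Quadratic formula: s = (-6 ± √96) / (-10).
So s = 3/5 - 2·√(6)/5 ≈ -0.3798 or s = 3/5 + 2·√(6)/5 ≈ 1.5798.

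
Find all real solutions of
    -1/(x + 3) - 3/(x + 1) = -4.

x = -2.8229 or x = -0.1771

Multiply both sides by (x + 3)(x + 1):
-(x + 1) - 3(x + 3) = -4(x + 3)(x + 1).
Expand and collect terms: -4x² - 12x - 2 = 0.
By the quadratic formula, x = (12 ± √112) / -8, so x ≈ -2.8229 or x ≈ -0.1771.
Neither value makes a denominator zero (x ≠ -3, x ≠ -1), so both are valid.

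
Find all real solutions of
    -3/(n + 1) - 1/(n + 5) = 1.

n = -7 or n = -3

Multiply both sides by (n + 1)(n + 5):
-3(n + 5) - (n + 1) = (n + 1)(n + 5).
Expand and collect terms: n² + 10n + 21 = 0.
Factor or apply the quadratic formula: n = -3 or n = -7.
Neither value makes a denominator zero (n ≠ -1, n ≠ -5), so both are valid.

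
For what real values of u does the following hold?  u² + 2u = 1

u = -2.4142 or u = 0.4142

Rearrange to standard form: u² + 2u - 1 = 0.
Discriminant: (2)² − 4·1·(-1) = 8.
Quadratic formula: u = (-2 ± √8) / 2.
So u = -1 + √(2) ≈ 0.4142 or u = -√(2) - 1 ≈ -2.4142.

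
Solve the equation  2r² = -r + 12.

r = -2.7122 or r = 2.2122

Rearrange to standard form: 2r² + r - 12 = 0.
Discriminant: (1)² − 4·2·(-12) = 97.
Quadratic formula: r = (-1 ± √97) / 4.
So r = -1/4 + √(97)/4 ≈ 2.2122 or r = -√(97)/4 - 1/4 ≈ -2.7122.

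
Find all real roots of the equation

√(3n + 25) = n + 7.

n = -3

Square both sides: 3n + 25 = (n + 7)².
Expand and rearrange: n² + 11n + 24 = 0.
Solving gives n = -3 or n = -8.
Check each candidate in the original equation:
  n = -3: √(16) = 4, while n + 7 = 4 — valid.
  n = -8: √(1) = 1, while n + 7 = -1 — extraneous.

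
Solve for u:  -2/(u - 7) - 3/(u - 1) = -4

Multiply both sides by (u - 7)(u - 1):
-2(u - 1) - 3(u - 7) = -4(u - 7)(u - 1).
Expand and collect terms: -4u² + 37u - 51 = 0.
By the quadratic formula, u = (-37 ± √553) / -8, so u ≈ 1.6855 or u ≈ 7.5645.
Neither value makes a denominator zero (u ≠ 7, u ≠ 1), so both are valid.

u = 1.6855 or u = 7.5645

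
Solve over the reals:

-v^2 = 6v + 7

Rearrange to standard form: -v^2 - 6v - 7 = 0.
Discriminant: (-6)^2 - 4*(-1)*(-7) = 8.
Quadratic formula: v = (6 +/- sqrt(8)) / (-2).
So v = -3 - sqrt(2) ~= -4.4142 or v = -3 + sqrt(2) ~= -1.5858.

v = -4.4142 or v = -1.5858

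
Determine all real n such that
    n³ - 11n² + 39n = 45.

Rearrange: n³ - 11n² + 39n - 45 = 0.
Possible rational roots are divisors of -45. Testing n = 5 gives 0, so (n - 5) is a factor.
Divide: n³ - 11n² + 39n - 45 = (n - 5)(n² - 6n + 9).
The quadratic has the repeated root n = 3.

n = 3 or n = 5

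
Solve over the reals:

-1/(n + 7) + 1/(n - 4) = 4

Multiply both sides by (n + 7)(n - 4):
-(n - 4) + (n + 7) = 4(n + 7)(n - 4).
Expand and collect terms: 4n² + 12n - 123 = 0.
By the quadratic formula, n = (-12 ± √2112) / 8, so n ≈ 4.2446 or n ≈ -7.2446.
Neither value makes a denominator zero (n ≠ -7, n ≠ 4), so both are valid.

n = -7.2446 or n = 4.2446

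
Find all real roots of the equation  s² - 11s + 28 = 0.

Factor: (s - 4)(s - 7) = 0.
So s = 4 or s = 7.

s = 4 or s = 7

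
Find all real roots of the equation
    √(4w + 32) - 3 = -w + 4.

w = 1

Isolate the radical: √(4w + 32) = -w + 7.
Square both sides: 4w + 32 = (-w + 7)².
Expand and rearrange: w² - 18w + 17 = 0.
Solving gives w = 17 or w = 1.
Check each candidate in the original equation:
  w = 17: √(100) = 10, while -w + 7 = -10 — extraneous.
  w = 1: √(36) = 6, while -w + 7 = 6 — valid.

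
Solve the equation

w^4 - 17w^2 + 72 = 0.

w = -3 or w = -2.8284 or w = 2.8284 or w = 3

Let u = w^2. The equation becomes u^2 - 17u + 72 = 0.
Factor: (u - 8)(u - 9) = 0, so u = 8 or u = 9.
w^2 = 8 gives w = +/-2*sqrt(2) ~= +/-2.8284.
w^2 = 9 gives w = +/-3.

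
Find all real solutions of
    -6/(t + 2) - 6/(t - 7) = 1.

Multiply both sides by (t + 2)(t - 7):
-6(t - 7) - 6(t + 2) = (t + 2)(t - 7).
Expand and collect terms: t² + 7t - 44 = 0.
Factor or apply the quadratic formula: t = 4 or t = -11.
Neither value makes a denominator zero (t ≠ -2, t ≠ 7), so both are valid.

t = -11 or t = 4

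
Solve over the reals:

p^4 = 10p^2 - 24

Let u = p^2. The equation becomes u^2 - 10u + 24 = 0.
Factor: (u - 6)(u - 4) = 0, so u = 6 or u = 4.
p^2 = 6 gives p = +/-sqrt(6) ~= +/-2.4495.
p^2 = 4 gives p = +/-2.

p = -2.4495 or p = -2 or p = 2 or p = 2.4495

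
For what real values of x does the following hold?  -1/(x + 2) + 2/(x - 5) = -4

x = -1.7299 or x = 4.4799

Multiply both sides by (x + 2)(x - 5):
-(x - 5) + 2(x + 2) = -4(x + 2)(x - 5).
Expand and collect terms: -4x² + 11x + 31 = 0.
By the quadratic formula, x = (-11 ± √617) / -8, so x ≈ -1.7299 or x ≈ 4.4799.
Neither value makes a denominator zero (x ≠ -2, x ≠ 5), so both are valid.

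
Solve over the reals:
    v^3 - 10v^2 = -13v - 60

v = -1.772 or v = 5 or v = 6.772

Rearrange: v^3 - 10v^2 + 13v + 60 = 0.
Possible rational roots are divisors of 60. Testing v = 5 gives 0, so (v - 5) is a factor.
Divide: v^3 - 10v^2 + 13v + 60 = (v - 5)(v^2 - 5v - 12).
Apply the quadratic formula to v^2 - 5v - 12 = 0: v = (5 +/- sqrt(73))/2, i.e. v ~= 6.772 or v ~= -1.772.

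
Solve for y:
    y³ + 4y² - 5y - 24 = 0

Possible rational roots are divisors of -24. Testing y = -3 gives 0, so (y + 3) is a factor.
Divide: y³ + 4y² - 5y - 24 = (y + 3)(y² + y - 8).
Apply the quadratic formula to y² + y - 8 = 0: y = (-1 ± √33)/2, i.e. y ≈ 2.3723 or y ≈ -3.3723.

y = -3.3723 or y = -3 or y = 2.3723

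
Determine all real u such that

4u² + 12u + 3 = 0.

Discriminant: (12)² − 4·4·3 = 96.
Quadratic formula: u = (-12 ± √96) / 8.
So u = -3/2 + √(6)/2 ≈ -0.2753 or u = -3/2 - √(6)/2 ≈ -2.7247.

u = -2.7247 or u = -0.2753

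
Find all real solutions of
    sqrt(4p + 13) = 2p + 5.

p = -1

Square both sides: 4p + 13 = (2p + 5)^2.
Expand and rearrange: 4p^2 + 16p + 12 = 0.
Solving gives p = -1 or p = -3.
Check each candidate in the original equation:
  p = -1: sqrt(9) = 3, while 2p + 5 = 3 — valid.
  p = -3: sqrt(1) = 1, while 2p + 5 = -1 — extraneous.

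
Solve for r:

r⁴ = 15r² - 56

r = -2.8284 or r = -2.6458 or r = 2.6458 or r = 2.8284

Let u = r². The equation becomes u² - 15u + 56 = 0.
Factor: (u - 7)(u - 8) = 0, so u = 7 or u = 8.
r² = 7 gives r = ±√(7) ≈ ±2.6458.
r² = 8 gives r = ±2·√(2) ≈ ±2.8284.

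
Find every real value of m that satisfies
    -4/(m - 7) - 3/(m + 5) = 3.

m = -6.1132 or m = 5.7799

Multiply both sides by (m - 7)(m + 5):
-4(m + 5) - 3(m - 7) = 3(m - 7)(m + 5).
Expand and collect terms: 3m² + m - 106 = 0.
By the quadratic formula, m = (-1 ± √1273) / 6, so m ≈ 5.7799 or m ≈ -6.1132.
Neither value makes a denominator zero (m ≠ 7, m ≠ -5), so both are valid.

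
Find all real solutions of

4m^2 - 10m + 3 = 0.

m = 0.3486 or m = 2.1514

Discriminant: (-10)^2 - 4*4*3 = 52.
Quadratic formula: m = (10 +/- sqrt(52)) / 8.
So m = sqrt(13)/4 + 5/4 ~= 2.1514 or m = 5/4 - sqrt(13)/4 ~= 0.3486.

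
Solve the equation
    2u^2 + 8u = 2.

u = -4.2361 or u = 0.2361

Rearrange to standard form: 2u^2 + 8u - 2 = 0.
Discriminant: (8)^2 - 4*2*(-2) = 80.
Quadratic formula: u = (-8 +/- sqrt(80)) / 4.
So u = -2 + sqrt(5) ~= 0.2361 or u = -sqrt(5) - 2 ~= -4.2361.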